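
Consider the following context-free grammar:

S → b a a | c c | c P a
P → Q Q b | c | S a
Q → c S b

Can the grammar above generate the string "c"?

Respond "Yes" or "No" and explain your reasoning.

No - no valid derivation exists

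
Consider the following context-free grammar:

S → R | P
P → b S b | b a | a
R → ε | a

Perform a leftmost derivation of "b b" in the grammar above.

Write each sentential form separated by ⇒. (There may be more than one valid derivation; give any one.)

S ⇒ P ⇒ b S b ⇒ b R b ⇒ b b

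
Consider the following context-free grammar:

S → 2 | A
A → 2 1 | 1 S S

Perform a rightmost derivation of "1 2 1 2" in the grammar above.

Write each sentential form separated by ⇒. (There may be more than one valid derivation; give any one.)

S ⇒ A ⇒ 1 S S ⇒ 1 S 2 ⇒ 1 A 2 ⇒ 1 2 1 2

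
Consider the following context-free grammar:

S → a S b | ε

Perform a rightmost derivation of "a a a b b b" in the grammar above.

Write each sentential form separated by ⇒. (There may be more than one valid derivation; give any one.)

S ⇒ a S b ⇒ a a S b b ⇒ a a a S b b b ⇒ a a a b b b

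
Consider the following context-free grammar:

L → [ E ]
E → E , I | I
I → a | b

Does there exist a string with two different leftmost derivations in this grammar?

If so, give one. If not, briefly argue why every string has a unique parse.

No - every string in the language has a unique leftmost derivation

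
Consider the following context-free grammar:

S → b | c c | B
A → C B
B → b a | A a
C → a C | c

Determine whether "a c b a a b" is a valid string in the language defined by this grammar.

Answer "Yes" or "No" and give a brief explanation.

No - no valid derivation exists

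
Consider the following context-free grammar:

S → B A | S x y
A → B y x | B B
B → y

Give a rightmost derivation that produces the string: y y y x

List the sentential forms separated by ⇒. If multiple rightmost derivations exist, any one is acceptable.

S ⇒ B A ⇒ B B y x ⇒ B y y x ⇒ y y y x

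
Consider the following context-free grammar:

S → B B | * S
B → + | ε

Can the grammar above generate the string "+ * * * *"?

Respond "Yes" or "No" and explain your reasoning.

No - no valid derivation exists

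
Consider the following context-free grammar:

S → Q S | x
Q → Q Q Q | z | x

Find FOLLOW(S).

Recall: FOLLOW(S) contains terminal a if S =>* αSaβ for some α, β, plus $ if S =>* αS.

We compute FOLLOW(S) using the standard algorithm.
FOLLOW(S) starts with {$}.
FIRST(Q) = {x, z}
FIRST(S) = {x, z}
FOLLOW(Q) = {x, z}
FOLLOW(S) = {$}
Therefore, FOLLOW(S) = {$}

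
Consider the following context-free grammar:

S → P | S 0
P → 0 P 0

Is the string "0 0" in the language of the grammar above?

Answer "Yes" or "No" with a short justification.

No - no valid derivation exists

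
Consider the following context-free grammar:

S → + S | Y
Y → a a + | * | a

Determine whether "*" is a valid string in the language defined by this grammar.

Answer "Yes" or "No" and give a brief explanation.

Yes - a valid derivation exists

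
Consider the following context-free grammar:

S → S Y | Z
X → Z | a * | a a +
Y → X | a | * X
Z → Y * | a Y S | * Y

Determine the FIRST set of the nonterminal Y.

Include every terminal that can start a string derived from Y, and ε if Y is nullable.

We compute FIRST(Y) using the standard algorithm.
FIRST(S) = {*, a}
FIRST(X) = {*, a}
FIRST(Y) = {*, a}
FIRST(Z) = {*, a}
Therefore, FIRST(Y) = {*, a}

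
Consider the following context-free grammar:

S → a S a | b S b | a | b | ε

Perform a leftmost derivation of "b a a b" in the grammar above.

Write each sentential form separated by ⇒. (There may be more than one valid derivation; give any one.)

S ⇒ b S b ⇒ b a S a b ⇒ b a a b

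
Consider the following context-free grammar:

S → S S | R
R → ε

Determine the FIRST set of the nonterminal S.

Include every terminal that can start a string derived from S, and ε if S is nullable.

We compute FIRST(S) using the standard algorithm.
FIRST(R) = {ε}
FIRST(S) = {ε}
Therefore, FIRST(S) = {ε}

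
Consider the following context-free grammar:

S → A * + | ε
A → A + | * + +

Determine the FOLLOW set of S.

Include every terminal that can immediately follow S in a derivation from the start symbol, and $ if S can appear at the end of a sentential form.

We compute FOLLOW(S) using the standard algorithm.
FOLLOW(S) starts with {$}.
FIRST(A) = {*}
FIRST(S) = {*, ε}
FOLLOW(A) = {*, +}
FOLLOW(S) = {$}
Therefore, FOLLOW(S) = {$}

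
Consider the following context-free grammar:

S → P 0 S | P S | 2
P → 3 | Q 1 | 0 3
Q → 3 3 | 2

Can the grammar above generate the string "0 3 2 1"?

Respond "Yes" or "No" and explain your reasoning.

No - no valid derivation exists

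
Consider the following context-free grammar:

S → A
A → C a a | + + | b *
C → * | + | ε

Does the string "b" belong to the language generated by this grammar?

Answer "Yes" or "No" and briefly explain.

No - no valid derivation exists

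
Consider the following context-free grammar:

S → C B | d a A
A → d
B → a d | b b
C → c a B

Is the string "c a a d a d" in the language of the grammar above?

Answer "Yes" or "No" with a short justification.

Yes - a valid derivation exists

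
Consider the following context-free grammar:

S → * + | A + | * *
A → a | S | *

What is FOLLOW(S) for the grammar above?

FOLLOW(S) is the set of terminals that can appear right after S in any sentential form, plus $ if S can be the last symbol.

We compute FOLLOW(S) using the standard algorithm.
FOLLOW(S) starts with {$}.
FIRST(A) = {*, a}
FIRST(S) = {*, a}
FOLLOW(A) = {+}
FOLLOW(S) = {$, +}
Therefore, FOLLOW(S) = {$, +}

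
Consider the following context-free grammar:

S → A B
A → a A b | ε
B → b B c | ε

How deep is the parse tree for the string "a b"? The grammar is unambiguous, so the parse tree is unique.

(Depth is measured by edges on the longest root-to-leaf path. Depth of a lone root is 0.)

3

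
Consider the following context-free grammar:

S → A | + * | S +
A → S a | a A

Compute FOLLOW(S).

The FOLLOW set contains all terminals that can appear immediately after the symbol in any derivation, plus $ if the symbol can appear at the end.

We compute FOLLOW(S) using the standard algorithm.
FOLLOW(S) starts with {$}.
FIRST(A) = {+, a}
FIRST(S) = {+, a}
FOLLOW(A) = {$, +, a}
FOLLOW(S) = {$, +, a}
Therefore, FOLLOW(S) = {$, +, a}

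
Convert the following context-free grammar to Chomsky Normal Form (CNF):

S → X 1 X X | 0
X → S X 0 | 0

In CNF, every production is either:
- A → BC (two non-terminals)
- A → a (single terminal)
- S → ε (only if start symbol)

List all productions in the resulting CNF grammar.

T1 → 1; S → 0; T0 → 0; X → 0; S → X X0; X0 → T1 X1; X1 → X X; X → S X2; X2 → X T0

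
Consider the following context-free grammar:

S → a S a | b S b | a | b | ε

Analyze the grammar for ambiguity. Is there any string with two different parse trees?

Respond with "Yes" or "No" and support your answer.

No - the grammar is unambiguous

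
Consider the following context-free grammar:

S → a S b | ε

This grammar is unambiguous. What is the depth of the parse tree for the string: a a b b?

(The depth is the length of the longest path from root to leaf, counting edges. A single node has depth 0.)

3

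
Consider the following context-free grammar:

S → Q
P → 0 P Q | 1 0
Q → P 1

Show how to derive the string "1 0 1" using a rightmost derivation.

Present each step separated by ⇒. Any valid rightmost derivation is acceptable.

S ⇒ Q ⇒ P 1 ⇒ 1 0 1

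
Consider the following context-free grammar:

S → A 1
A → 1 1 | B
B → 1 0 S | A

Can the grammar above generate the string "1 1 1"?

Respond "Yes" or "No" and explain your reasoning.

Yes - a valid derivation exists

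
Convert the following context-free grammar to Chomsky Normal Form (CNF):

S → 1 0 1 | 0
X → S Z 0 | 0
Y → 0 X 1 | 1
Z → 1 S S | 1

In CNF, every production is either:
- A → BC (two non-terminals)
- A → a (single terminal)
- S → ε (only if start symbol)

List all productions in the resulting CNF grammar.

T1 → 1; T0 → 0; S → 0; X → 0; Y → 1; Z → 1; S → T1 X0; X0 → T0 T1; X → S X1; X1 → Z T0; Y → T0 X2; X2 → X T1; Z → T1 X3; X3 → S S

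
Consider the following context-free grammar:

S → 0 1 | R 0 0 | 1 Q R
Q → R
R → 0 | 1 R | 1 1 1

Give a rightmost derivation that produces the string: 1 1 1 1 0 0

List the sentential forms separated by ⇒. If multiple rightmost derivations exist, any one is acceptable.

S ⇒ R 0 0 ⇒ 1 R 0 0 ⇒ 1 1 1 1 0 0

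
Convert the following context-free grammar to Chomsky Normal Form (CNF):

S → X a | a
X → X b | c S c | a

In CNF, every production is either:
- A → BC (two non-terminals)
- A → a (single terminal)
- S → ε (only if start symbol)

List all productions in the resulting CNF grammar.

TA → a; S → a; TB → b; TC → c; X → a; S → X TA; X → X TB; X → TC X0; X0 → S TC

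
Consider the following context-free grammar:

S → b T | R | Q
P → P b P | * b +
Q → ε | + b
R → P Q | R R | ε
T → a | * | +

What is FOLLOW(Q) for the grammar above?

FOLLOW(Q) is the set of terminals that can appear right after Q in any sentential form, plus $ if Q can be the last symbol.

We compute FOLLOW(Q) using the standard algorithm.
FOLLOW(S) starts with {$}.
FIRST(P) = {*}
FIRST(Q) = {+, ε}
FIRST(R) = {*, ε}
FIRST(S) = {*, +, b, ε}
FIRST(T) = {*, +, a}
FOLLOW(P) = {$, *, +, b}
FOLLOW(Q) = {$, *}
FOLLOW(R) = {$, *}
FOLLOW(S) = {$}
FOLLOW(T) = {$}
Therefore, FOLLOW(Q) = {$, *}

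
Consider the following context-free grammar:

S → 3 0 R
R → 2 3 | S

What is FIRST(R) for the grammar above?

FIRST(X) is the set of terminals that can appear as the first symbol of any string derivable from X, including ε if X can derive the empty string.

We compute FIRST(R) using the standard algorithm.
FIRST(R) = {2, 3}
FIRST(S) = {3}
Therefore, FIRST(R) = {2, 3}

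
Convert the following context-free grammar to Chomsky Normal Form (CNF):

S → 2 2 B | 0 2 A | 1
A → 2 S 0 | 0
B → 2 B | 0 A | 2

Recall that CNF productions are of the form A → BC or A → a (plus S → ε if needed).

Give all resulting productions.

T2 → 2; T0 → 0; S → 1; A → 0; B → 2; S → T2 X0; X0 → T2 B; S → T0 X1; X1 → T2 A; A → T2 X2; X2 → S T0; B → T2 B; B → T0 A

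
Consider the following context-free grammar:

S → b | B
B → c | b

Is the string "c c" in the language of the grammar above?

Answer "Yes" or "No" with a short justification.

No - no valid derivation exists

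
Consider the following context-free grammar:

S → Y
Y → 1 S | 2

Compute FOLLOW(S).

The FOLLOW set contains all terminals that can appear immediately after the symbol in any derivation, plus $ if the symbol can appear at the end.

We compute FOLLOW(S) using the standard algorithm.
FOLLOW(S) starts with {$}.
FIRST(S) = {1, 2}
FIRST(Y) = {1, 2}
FOLLOW(S) = {$}
FOLLOW(Y) = {$}
Therefore, FOLLOW(S) = {$}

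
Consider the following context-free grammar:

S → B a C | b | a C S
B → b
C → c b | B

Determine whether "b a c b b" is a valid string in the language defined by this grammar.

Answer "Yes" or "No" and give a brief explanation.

No - no valid derivation exists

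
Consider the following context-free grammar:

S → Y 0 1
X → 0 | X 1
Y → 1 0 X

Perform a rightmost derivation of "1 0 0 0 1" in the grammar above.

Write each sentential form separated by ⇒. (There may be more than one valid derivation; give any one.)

S ⇒ Y 0 1 ⇒ 1 0 X 0 1 ⇒ 1 0 0 0 1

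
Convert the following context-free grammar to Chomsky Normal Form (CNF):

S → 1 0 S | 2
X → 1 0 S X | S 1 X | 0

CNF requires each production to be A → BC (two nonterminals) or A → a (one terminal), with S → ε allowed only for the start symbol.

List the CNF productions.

T1 → 1; T0 → 0; S → 2; X → 0; S → T1 X0; X0 → T0 S; X → T1 X1; X1 → T0 X2; X2 → S X; X → S X3; X3 → T1 X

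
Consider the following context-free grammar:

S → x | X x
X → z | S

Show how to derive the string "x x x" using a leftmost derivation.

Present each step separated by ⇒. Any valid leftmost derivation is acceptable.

S ⇒ X x ⇒ S x ⇒ X x x ⇒ S x x ⇒ x x x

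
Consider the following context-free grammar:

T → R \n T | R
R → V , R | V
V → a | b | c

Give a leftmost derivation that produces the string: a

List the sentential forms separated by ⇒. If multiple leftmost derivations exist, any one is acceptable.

T ⇒ R ⇒ V ⇒ a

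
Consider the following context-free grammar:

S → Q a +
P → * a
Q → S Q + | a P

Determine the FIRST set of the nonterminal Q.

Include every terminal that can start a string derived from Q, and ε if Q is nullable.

We compute FIRST(Q) using the standard algorithm.
FIRST(P) = {*}
FIRST(Q) = {a}
FIRST(S) = {a}
Therefore, FIRST(Q) = {a}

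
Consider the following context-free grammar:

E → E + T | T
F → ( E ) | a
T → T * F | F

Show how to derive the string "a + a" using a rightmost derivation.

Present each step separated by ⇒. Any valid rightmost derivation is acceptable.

E ⇒ E + T ⇒ E + F ⇒ E + a ⇒ T + a ⇒ F + a ⇒ a + a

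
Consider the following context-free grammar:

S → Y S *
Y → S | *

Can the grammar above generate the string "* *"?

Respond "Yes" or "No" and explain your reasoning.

No - no valid derivation exists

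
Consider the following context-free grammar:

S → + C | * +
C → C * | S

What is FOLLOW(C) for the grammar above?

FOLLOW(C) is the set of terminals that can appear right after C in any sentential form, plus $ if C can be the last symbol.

We compute FOLLOW(C) using the standard algorithm.
FOLLOW(S) starts with {$}.
FIRST(C) = {*, +}
FIRST(S) = {*, +}
FOLLOW(C) = {$, *}
FOLLOW(S) = {$, *}
Therefore, FOLLOW(C) = {$, *}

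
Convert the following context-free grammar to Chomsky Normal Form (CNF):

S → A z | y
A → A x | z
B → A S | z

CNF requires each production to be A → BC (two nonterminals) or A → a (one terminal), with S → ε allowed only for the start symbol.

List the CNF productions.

TZ → z; S → y; TX → x; A → z; B → z; S → A TZ; A → A TX; B → A S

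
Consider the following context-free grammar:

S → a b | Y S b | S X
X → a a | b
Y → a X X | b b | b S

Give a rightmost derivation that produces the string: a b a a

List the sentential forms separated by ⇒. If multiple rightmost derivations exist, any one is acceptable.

S ⇒ S X ⇒ S a a ⇒ a b a a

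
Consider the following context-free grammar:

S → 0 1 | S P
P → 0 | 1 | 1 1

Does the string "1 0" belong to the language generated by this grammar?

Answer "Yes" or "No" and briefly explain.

No - no valid derivation exists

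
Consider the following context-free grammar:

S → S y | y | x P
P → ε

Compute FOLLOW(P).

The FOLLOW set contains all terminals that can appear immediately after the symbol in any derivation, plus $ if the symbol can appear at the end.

We compute FOLLOW(P) using the standard algorithm.
FOLLOW(S) starts with {$}.
FIRST(P) = {ε}
FIRST(S) = {x, y}
FOLLOW(P) = {$, y}
FOLLOW(S) = {$, y}
Therefore, FOLLOW(P) = {$, y}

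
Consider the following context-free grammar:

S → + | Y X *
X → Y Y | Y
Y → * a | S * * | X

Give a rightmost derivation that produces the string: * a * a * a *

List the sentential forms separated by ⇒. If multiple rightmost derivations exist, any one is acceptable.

S ⇒ Y X * ⇒ Y Y Y * ⇒ Y Y * a * ⇒ Y * a * a * ⇒ * a * a * a *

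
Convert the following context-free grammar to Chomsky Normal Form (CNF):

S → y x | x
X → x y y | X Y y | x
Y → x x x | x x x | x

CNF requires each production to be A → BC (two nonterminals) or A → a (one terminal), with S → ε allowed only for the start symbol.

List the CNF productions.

TY → y; TX → x; S → x; X → x; Y → x; S → TY TX; X → TX X0; X0 → TY TY; X → X X1; X1 → Y TY; Y → TX X2; X2 → TX TX; Y → TX X3; X3 → TX TX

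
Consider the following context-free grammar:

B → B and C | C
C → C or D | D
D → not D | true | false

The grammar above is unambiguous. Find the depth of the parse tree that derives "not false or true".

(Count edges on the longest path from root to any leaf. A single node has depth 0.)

5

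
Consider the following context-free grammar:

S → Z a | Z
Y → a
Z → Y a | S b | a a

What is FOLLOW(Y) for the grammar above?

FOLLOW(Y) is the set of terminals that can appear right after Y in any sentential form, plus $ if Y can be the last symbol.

We compute FOLLOW(Y) using the standard algorithm.
FOLLOW(S) starts with {$}.
FIRST(S) = {a}
FIRST(Y) = {a}
FIRST(Z) = {a}
FOLLOW(S) = {$, b}
FOLLOW(Y) = {a}
FOLLOW(Z) = {$, a, b}
Therefore, FOLLOW(Y) = {a}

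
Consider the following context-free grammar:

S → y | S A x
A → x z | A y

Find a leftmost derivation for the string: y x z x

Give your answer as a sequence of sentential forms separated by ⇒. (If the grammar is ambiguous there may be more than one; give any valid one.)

S ⇒ S A x ⇒ y A x ⇒ y x z x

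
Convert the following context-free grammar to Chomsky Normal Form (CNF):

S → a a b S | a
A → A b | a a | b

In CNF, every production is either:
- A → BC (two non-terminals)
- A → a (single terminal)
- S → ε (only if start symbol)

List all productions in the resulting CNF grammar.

TA → a; TB → b; S → a; A → b; S → TA X0; X0 → TA X1; X1 → TB S; A → A TB; A → TA TA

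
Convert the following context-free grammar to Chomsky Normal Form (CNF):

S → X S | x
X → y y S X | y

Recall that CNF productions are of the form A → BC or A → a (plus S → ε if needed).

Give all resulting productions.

S → x; TY → y; X → y; S → X S; X → TY X0; X0 → TY X1; X1 → S X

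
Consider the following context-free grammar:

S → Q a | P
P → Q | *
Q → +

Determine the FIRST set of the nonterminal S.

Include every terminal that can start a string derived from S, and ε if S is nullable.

We compute FIRST(S) using the standard algorithm.
FIRST(P) = {*, +}
FIRST(Q) = {+}
FIRST(S) = {*, +}
Therefore, FIRST(S) = {*, +}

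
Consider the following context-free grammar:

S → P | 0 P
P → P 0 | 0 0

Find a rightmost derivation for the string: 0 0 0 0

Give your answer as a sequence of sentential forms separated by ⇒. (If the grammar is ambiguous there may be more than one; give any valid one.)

S ⇒ 0 P ⇒ 0 P 0 ⇒ 0 0 0 0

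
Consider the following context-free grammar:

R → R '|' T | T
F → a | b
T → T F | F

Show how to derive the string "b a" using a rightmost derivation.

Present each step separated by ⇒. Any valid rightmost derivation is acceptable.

R ⇒ T ⇒ T F ⇒ T a ⇒ F a ⇒ b a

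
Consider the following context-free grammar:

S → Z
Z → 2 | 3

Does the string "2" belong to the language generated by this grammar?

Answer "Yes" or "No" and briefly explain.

Yes - a valid derivation exists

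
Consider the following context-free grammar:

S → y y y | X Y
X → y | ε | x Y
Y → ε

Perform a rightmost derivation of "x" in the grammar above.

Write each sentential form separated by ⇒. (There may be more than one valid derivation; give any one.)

S ⇒ X Y ⇒ X ⇒ x Y ⇒ x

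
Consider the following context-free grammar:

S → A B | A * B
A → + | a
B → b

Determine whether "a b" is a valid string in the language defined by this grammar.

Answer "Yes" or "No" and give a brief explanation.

Yes - a valid derivation exists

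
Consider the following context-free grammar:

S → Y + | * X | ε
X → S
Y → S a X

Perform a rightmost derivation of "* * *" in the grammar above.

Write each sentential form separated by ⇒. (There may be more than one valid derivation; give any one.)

S ⇒ * X ⇒ * S ⇒ * * X ⇒ * * S ⇒ * * * X ⇒ * * * S ⇒ * * *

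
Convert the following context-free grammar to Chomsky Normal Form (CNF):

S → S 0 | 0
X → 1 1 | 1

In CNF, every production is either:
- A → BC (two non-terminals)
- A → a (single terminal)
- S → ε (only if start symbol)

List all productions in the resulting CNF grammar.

T0 → 0; S → 0; T1 → 1; X → 1; S → S T0; X → T1 T1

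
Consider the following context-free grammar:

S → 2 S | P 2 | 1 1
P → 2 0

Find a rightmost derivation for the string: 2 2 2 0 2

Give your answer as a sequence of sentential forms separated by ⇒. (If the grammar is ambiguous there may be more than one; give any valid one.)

S ⇒ 2 S ⇒ 2 2 S ⇒ 2 2 P 2 ⇒ 2 2 2 0 2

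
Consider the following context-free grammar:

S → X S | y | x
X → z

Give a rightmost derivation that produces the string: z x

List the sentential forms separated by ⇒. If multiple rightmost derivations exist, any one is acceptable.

S ⇒ X S ⇒ X x ⇒ z x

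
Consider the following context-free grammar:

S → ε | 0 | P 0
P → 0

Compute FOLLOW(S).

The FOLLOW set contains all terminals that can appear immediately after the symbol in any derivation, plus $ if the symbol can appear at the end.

We compute FOLLOW(S) using the standard algorithm.
FOLLOW(S) starts with {$}.
FIRST(P) = {0}
FIRST(S) = {0, ε}
FOLLOW(P) = {0}
FOLLOW(S) = {$}
Therefore, FOLLOW(S) = {$}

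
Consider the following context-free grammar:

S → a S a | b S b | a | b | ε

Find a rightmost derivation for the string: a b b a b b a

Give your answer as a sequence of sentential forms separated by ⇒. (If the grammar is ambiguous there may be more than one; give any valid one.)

S ⇒ a S a ⇒ a b S b a ⇒ a b b S b b a ⇒ a b b a b b a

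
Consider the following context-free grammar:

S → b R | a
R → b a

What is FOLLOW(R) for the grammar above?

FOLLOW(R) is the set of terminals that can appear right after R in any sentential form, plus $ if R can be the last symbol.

We compute FOLLOW(R) using the standard algorithm.
FOLLOW(S) starts with {$}.
FIRST(R) = {b}
FIRST(S) = {a, b}
FOLLOW(R) = {$}
FOLLOW(S) = {$}
Therefore, FOLLOW(R) = {$}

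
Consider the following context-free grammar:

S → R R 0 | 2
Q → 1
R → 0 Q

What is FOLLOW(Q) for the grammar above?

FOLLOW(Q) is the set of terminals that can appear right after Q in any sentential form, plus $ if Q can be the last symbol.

We compute FOLLOW(Q) using the standard algorithm.
FOLLOW(S) starts with {$}.
FIRST(Q) = {1}
FIRST(R) = {0}
FIRST(S) = {0, 2}
FOLLOW(Q) = {0}
FOLLOW(R) = {0}
FOLLOW(S) = {$}
Therefore, FOLLOW(Q) = {0}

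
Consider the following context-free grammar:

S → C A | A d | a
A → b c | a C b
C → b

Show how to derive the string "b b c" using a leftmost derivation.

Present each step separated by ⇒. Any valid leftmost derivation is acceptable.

S ⇒ C A ⇒ b A ⇒ b b c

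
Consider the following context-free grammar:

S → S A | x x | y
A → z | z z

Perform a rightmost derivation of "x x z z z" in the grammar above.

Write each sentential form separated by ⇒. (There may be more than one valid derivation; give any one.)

S ⇒ S A ⇒ S z ⇒ S A z ⇒ S z z z ⇒ x x z z z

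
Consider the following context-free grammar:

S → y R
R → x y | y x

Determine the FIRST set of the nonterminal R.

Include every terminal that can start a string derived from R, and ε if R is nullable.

We compute FIRST(R) using the standard algorithm.
FIRST(R) = {x, y}
FIRST(S) = {y}
Therefore, FIRST(R) = {x, y}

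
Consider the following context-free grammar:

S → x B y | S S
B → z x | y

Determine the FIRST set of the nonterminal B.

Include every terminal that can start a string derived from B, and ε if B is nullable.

We compute FIRST(B) using the standard algorithm.
FIRST(B) = {y, z}
FIRST(S) = {x}
Therefore, FIRST(B) = {y, z}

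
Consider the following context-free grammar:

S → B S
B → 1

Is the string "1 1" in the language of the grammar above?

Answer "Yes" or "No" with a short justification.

No - no valid derivation exists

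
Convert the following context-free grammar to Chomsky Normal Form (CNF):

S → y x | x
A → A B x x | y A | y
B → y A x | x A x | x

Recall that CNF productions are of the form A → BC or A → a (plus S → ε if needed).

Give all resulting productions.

TY → y; TX → x; S → x; A → y; B → x; S → TY TX; A → A X0; X0 → B X1; X1 → TX TX; A → TY A; B → TY X2; X2 → A TX; B → TX X3; X3 → A TX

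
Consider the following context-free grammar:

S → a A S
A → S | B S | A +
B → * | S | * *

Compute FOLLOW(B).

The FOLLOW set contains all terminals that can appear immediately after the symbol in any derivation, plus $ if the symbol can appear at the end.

We compute FOLLOW(B) using the standard algorithm.
FOLLOW(S) starts with {$}.
FIRST(A) = {*, a}
FIRST(B) = {*, a}
FIRST(S) = {a}
FOLLOW(A) = {+, a}
FOLLOW(B) = {a}
FOLLOW(S) = {$, +, a}
Therefore, FOLLOW(B) = {a}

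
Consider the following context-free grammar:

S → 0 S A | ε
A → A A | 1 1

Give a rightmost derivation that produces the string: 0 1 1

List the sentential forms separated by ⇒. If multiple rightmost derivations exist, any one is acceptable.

S ⇒ 0 S A ⇒ 0 S 1 1 ⇒ 0 1 1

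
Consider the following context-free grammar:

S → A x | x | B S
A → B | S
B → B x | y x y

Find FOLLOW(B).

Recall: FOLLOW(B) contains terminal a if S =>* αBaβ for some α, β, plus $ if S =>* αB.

We compute FOLLOW(B) using the standard algorithm.
FOLLOW(S) starts with {$}.
FIRST(A) = {x, y}
FIRST(B) = {y}
FIRST(S) = {x, y}
FOLLOW(A) = {x}
FOLLOW(B) = {x, y}
FOLLOW(S) = {$, x}
Therefore, FOLLOW(B) = {x, y}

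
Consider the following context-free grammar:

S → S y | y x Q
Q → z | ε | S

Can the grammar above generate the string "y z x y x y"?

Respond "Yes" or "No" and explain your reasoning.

No - no valid derivation exists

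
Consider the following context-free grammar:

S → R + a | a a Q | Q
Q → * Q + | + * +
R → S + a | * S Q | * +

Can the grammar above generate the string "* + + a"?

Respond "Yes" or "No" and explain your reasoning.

Yes - a valid derivation exists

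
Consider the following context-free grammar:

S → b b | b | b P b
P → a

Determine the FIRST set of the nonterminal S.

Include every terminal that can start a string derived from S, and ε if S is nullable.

We compute FIRST(S) using the standard algorithm.
FIRST(P) = {a}
FIRST(S) = {b}
Therefore, FIRST(S) = {b}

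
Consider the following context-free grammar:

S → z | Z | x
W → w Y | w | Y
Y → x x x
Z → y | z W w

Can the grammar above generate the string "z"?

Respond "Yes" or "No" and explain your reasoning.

Yes - a valid derivation exists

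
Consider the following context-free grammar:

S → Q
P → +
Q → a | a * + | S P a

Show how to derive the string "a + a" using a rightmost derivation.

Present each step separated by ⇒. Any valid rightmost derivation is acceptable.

S ⇒ Q ⇒ S P a ⇒ S + a ⇒ Q + a ⇒ a + a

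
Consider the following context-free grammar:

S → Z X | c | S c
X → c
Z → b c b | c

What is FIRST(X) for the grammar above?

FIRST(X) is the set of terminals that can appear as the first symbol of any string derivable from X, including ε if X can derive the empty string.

We compute FIRST(X) using the standard algorithm.
FIRST(S) = {b, c}
FIRST(X) = {c}
FIRST(Z) = {b, c}
Therefore, FIRST(X) = {c}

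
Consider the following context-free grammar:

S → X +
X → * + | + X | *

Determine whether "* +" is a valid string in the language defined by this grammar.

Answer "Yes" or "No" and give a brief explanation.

Yes - a valid derivation exists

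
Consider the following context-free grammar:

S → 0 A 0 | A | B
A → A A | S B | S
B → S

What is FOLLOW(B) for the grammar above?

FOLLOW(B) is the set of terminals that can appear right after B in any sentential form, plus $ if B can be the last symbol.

We compute FOLLOW(B) using the standard algorithm.
FOLLOW(S) starts with {$}.
FIRST(A) = {0}
FIRST(B) = {0}
FIRST(S) = {0}
FOLLOW(A) = {$, 0}
FOLLOW(B) = {$, 0}
FOLLOW(S) = {$, 0}
Therefore, FOLLOW(B) = {$, 0}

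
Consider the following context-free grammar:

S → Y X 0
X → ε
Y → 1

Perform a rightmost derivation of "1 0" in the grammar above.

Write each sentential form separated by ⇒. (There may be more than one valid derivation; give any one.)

S ⇒ Y X 0 ⇒ Y 0 ⇒ 1 0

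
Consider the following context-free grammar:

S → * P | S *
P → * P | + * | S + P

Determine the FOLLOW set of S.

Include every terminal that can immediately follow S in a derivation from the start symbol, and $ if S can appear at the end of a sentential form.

We compute FOLLOW(S) using the standard algorithm.
FOLLOW(S) starts with {$}.
FIRST(P) = {*, +}
FIRST(S) = {*}
FOLLOW(P) = {$, *, +}
FOLLOW(S) = {$, *, +}
Therefore, FOLLOW(S) = {$, *, +}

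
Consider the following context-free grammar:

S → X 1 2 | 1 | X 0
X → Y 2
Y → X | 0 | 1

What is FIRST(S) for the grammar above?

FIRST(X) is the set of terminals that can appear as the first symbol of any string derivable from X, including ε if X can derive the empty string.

We compute FIRST(S) using the standard algorithm.
FIRST(S) = {0, 1}
FIRST(X) = {0, 1}
FIRST(Y) = {0, 1}
Therefore, FIRST(S) = {0, 1}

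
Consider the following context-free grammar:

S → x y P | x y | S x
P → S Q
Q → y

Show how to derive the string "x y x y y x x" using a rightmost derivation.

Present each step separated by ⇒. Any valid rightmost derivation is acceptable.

S ⇒ S x ⇒ S x x ⇒ x y P x x ⇒ x y S Q x x ⇒ x y S y x x ⇒ x y x y y x x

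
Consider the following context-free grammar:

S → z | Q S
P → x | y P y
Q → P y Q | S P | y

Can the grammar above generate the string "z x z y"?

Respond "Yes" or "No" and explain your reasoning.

No - no valid derivation exists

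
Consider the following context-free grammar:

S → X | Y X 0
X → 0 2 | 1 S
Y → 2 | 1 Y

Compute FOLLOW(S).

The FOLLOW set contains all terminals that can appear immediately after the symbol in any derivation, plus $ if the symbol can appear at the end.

We compute FOLLOW(S) using the standard algorithm.
FOLLOW(S) starts with {$}.
FIRST(S) = {0, 1, 2}
FIRST(X) = {0, 1}
FIRST(Y) = {1, 2}
FOLLOW(S) = {$, 0}
FOLLOW(X) = {$, 0}
FOLLOW(Y) = {0, 1}
Therefore, FOLLOW(S) = {$, 0}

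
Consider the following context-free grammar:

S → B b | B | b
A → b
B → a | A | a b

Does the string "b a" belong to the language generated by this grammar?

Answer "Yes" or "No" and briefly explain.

No - no valid derivation exists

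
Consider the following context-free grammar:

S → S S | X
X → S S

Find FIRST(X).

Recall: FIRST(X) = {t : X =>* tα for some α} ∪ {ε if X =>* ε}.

We compute FIRST(X) using the standard algorithm.
FIRST(S) = {}
FIRST(X) = {}
Therefore, FIRST(X) = {}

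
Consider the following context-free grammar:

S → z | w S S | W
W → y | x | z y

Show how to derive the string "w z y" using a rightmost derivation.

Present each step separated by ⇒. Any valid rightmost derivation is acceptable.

S ⇒ w S S ⇒ w S W ⇒ w S y ⇒ w z y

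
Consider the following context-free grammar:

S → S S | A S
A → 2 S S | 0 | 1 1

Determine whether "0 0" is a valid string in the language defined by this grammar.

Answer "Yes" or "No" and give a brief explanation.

No - no valid derivation exists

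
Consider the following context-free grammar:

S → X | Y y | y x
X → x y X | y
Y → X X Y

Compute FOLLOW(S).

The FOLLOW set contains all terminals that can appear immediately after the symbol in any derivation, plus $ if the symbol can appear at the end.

We compute FOLLOW(S) using the standard algorithm.
FOLLOW(S) starts with {$}.
FIRST(S) = {x, y}
FIRST(X) = {x, y}
FIRST(Y) = {x, y}
FOLLOW(S) = {$}
FOLLOW(X) = {$, x, y}
FOLLOW(Y) = {y}
Therefore, FOLLOW(S) = {$}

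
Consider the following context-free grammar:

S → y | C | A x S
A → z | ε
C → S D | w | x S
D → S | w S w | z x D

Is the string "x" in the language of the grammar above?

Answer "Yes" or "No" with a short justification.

No - no valid derivation exists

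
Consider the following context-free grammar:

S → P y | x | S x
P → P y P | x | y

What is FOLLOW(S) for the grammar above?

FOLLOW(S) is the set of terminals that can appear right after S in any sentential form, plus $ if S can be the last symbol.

We compute FOLLOW(S) using the standard algorithm.
FOLLOW(S) starts with {$}.
FIRST(P) = {x, y}
FIRST(S) = {x, y}
FOLLOW(P) = {y}
FOLLOW(S) = {$, x}
Therefore, FOLLOW(S) = {$, x}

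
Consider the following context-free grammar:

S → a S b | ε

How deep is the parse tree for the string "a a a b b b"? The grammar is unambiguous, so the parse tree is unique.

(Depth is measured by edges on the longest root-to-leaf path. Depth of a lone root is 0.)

4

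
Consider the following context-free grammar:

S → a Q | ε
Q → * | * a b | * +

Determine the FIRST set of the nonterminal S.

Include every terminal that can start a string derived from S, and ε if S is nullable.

We compute FIRST(S) using the standard algorithm.
FIRST(Q) = {*}
FIRST(S) = {a, ε}
Therefore, FIRST(S) = {a, ε}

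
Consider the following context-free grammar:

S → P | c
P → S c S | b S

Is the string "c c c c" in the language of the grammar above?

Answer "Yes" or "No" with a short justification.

No - no valid derivation exists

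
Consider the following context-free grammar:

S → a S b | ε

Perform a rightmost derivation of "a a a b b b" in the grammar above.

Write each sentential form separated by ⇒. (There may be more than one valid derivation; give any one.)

S ⇒ a S b ⇒ a a S b b ⇒ a a a S b b b ⇒ a a a b b b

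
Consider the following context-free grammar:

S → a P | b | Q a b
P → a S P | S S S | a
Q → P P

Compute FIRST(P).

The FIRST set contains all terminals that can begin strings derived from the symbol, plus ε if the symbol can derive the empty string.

We compute FIRST(P) using the standard algorithm.
FIRST(P) = {a, b}
FIRST(Q) = {a, b}
FIRST(S) = {a, b}
Therefore, FIRST(P) = {a, b}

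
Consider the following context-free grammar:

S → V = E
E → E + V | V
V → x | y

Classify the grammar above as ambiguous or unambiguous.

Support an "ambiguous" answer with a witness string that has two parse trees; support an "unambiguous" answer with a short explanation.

Unambiguous - every string in the language has a unique parse tree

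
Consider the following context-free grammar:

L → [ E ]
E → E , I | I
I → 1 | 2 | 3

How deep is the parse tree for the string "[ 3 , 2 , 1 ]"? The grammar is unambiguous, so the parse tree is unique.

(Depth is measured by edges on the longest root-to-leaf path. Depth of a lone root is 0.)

5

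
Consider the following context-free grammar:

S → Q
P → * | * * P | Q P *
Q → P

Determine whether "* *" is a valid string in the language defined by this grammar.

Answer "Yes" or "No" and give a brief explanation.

No - no valid derivation exists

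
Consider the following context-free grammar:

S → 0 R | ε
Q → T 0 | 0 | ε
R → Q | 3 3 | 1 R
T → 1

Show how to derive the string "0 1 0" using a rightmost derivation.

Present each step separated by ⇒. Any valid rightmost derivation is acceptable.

S ⇒ 0 R ⇒ 0 Q ⇒ 0 T 0 ⇒ 0 1 0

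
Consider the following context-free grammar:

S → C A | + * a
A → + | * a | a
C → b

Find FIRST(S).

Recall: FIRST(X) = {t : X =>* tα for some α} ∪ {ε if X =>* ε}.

We compute FIRST(S) using the standard algorithm.
FIRST(A) = {*, +, a}
FIRST(C) = {b}
FIRST(S) = {+, b}
Therefore, FIRST(S) = {+, b}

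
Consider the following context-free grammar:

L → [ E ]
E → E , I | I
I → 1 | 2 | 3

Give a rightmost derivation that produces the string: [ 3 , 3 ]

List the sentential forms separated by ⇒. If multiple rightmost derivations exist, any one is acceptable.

L ⇒ [ E ] ⇒ [ E , I ] ⇒ [ E , 3 ] ⇒ [ I , 3 ] ⇒ [ 3 , 3 ]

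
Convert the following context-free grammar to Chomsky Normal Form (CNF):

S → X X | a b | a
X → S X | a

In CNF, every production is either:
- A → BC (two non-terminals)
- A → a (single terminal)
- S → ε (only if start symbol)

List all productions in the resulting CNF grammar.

TA → a; TB → b; S → a; X → a; S → X X; S → TA TB; X → S X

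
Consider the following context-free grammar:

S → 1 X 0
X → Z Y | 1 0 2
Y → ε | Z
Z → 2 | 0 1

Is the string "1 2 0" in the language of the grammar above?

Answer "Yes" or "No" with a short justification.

Yes - a valid derivation exists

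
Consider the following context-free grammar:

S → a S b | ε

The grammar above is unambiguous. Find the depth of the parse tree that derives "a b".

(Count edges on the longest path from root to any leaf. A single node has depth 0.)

2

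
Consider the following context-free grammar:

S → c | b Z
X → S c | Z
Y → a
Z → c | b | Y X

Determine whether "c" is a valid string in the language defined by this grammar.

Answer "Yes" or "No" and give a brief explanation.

Yes - a valid derivation exists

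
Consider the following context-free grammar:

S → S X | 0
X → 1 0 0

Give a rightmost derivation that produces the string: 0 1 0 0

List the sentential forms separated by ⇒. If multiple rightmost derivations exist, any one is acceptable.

S ⇒ S X ⇒ S 1 0 0 ⇒ 0 1 0 0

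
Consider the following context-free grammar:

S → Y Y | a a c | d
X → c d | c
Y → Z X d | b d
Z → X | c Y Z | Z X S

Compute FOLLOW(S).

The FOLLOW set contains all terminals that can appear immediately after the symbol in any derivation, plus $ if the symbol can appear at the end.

We compute FOLLOW(S) using the standard algorithm.
FOLLOW(S) starts with {$}.
FIRST(S) = {a, b, c, d}
FIRST(X) = {c}
FIRST(Y) = {b, c}
FIRST(Z) = {c}
FOLLOW(S) = {$, c}
FOLLOW(X) = {a, b, c, d}
FOLLOW(Y) = {$, b, c}
FOLLOW(Z) = {c}
Therefore, FOLLOW(S) = {$, c}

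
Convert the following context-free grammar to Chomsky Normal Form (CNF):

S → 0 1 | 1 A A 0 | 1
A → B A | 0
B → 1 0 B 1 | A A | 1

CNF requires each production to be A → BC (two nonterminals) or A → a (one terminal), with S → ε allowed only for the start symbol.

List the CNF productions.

T0 → 0; T1 → 1; S → 1; A → 0; B → 1; S → T0 T1; S → T1 X0; X0 → A X1; X1 → A T0; A → B A; B → T1 X2; X2 → T0 X3; X3 → B T1; B → A A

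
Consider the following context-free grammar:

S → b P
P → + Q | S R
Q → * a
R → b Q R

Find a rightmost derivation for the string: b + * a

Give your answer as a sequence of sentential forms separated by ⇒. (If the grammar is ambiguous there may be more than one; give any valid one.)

S ⇒ b P ⇒ b + Q ⇒ b + * a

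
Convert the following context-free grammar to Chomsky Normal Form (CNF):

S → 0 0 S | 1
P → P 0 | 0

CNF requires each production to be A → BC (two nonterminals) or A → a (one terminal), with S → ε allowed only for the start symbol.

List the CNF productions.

T0 → 0; S → 1; P → 0; S → T0 X0; X0 → T0 S; P → P T0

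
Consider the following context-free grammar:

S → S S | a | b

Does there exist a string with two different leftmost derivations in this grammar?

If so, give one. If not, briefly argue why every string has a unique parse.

Yes - the string 'a a a b' has two distinct leftmost derivations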